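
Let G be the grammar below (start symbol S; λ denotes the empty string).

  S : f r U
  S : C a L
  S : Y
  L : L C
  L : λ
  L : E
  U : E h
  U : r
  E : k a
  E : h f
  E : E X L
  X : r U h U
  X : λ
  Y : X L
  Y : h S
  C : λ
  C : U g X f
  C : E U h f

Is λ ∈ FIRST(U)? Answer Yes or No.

No

Nullable nonterminals: C, L, S, X, Y.
No production of U has an RHS whose symbols are all nullable, so U is not nullable.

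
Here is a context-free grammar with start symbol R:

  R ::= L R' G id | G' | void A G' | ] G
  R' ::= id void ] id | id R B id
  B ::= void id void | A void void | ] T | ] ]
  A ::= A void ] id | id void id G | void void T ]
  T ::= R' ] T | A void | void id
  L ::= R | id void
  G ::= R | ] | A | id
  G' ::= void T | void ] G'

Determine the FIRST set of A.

From A ::= A void ] id: add FIRST(A) = { id, void }.
A ::= id void id G contributes {id}.
A ::= void void T ] contributes {void}.
Union: FIRST(A) = { id, void }.

{ id, void }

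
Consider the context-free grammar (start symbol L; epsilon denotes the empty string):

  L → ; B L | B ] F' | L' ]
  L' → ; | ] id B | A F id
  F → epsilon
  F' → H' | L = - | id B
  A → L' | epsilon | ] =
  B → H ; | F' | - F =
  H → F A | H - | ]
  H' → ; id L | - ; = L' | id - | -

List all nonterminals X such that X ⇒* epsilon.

Directly nullable (have an epsilon-production): F, A.
H → F A with every symbol nullable, so H is nullable.
No other nonterminal has a production whose RHS symbols are all nullable.

{ A, F, H }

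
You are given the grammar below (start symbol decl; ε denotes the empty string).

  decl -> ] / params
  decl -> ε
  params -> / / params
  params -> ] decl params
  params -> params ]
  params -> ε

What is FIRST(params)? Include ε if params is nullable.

{ /, ], ε }

params -> / / params contributes {/}.
params -> ] decl params contributes {]}.
From params -> params ]: params nullable, take FIRST(params) ∪ {]} = { /, ] }.
params -> ε contributes ε.
Union: FIRST(params) = { /, ], ε }.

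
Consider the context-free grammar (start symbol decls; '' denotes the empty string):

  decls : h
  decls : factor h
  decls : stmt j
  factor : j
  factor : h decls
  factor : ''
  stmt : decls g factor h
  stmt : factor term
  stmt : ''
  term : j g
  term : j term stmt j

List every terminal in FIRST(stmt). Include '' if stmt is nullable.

{ h, j, '' }

From stmt : decls g factor h: add FIRST(decls) = { h, j }.
From stmt : factor term: factor nullable, take FIRST(factor) ∪ FIRST(term) = { h, j }.
stmt : '' contributes ''.
Union: FIRST(stmt) = { h, j, '' }.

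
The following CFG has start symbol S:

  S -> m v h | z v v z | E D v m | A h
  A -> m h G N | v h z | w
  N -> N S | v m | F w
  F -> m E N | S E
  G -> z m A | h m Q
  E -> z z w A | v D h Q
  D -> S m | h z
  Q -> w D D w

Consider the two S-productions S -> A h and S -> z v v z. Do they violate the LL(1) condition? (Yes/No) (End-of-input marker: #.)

No

FIRST(A h) = { m, v, w } and FIRST(z v v z) = { z }.
The FIRST sets are disjoint and neither alternative is nullable — no conflict.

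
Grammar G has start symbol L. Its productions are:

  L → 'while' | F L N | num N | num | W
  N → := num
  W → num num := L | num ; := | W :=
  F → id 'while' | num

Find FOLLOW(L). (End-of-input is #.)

L is the start symbol, so # ∈ FOLLOW(L).
In L → F L N: add FIRST(N) = { := }.
In W → num num := L: L is at the end, add FOLLOW(W) = { #, := }.
Union: FOLLOW(L) = { #, := }.

{ #, := }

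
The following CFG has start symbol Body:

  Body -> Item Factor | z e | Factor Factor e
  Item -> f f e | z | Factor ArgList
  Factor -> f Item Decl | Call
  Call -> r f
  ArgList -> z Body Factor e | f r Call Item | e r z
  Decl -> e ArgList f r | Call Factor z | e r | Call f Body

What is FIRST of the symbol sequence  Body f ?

{ f, r, z }

Add FIRST(Body) = { f, r, z }; Body is not nullable, stop.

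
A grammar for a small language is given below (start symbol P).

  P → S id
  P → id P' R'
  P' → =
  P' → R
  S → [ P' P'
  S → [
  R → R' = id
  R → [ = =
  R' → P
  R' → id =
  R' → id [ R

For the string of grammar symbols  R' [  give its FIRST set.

{ [, id }

Add FIRST(R') = { [, id }; R' is not nullable, stop.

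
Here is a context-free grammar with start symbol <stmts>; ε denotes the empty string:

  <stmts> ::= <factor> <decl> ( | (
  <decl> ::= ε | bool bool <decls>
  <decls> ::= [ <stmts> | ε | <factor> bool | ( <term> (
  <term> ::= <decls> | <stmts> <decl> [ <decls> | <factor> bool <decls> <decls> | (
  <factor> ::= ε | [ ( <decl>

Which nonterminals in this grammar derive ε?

Directly nullable (have an ε-production): <decl>, <decls>, <factor>.
<term> ::= <decls> with every symbol nullable, so <term> is nullable.
No other nonterminal has a production whose RHS symbols are all nullable.

{ <decl>, <decls>, <factor>, <term> }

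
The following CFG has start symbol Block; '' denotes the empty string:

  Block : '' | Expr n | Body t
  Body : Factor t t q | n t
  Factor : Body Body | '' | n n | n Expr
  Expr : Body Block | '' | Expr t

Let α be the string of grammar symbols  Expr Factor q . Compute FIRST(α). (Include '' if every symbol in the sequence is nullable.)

{ n, q, t }

Add FIRST(Expr)\{''} = { n, t }; Expr is nullable, continue.
Add FIRST(Factor)\{''} = { n, t }; Factor is nullable, continue.
q is a terminal; add {q} and stop.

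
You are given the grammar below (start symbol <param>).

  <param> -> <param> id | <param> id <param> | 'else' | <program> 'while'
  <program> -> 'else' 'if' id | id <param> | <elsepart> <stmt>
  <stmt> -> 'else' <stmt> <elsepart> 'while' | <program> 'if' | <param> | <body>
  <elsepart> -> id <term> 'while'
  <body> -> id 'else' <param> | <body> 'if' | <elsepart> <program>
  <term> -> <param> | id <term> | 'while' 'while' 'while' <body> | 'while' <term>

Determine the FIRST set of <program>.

{ 'else', id }

<program> -> 'else' 'if' id contributes {'else'}.
<program> -> id <param> contributes {id}.
From <program> -> <elsepart> <stmt>: add FIRST(<elsepart>) = { id }.
Union: FIRST(<program>) = { 'else', id }.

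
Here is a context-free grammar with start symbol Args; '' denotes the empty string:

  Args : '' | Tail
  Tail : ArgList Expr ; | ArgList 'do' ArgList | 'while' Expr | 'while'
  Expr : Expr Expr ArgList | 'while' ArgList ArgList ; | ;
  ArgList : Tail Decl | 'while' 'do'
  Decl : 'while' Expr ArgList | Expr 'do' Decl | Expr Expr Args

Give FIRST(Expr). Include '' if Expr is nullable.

From Expr : Expr Expr ArgList: add FIRST(Expr) = { 'while', ; }.
Expr : 'while' ArgList ArgList ; contributes {'while'}.
Expr : ; contributes {;}.
Union: FIRST(Expr) = { 'while', ; }.

{ 'while', ; }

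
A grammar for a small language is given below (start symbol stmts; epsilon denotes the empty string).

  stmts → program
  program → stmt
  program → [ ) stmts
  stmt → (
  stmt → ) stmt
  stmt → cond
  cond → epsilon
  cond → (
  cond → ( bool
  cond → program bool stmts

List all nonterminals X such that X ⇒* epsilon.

{ cond, program, stmt, stmts }

Directly nullable (have an epsilon-production): cond.
stmt → cond with every symbol nullable, so stmt is nullable.
stmts → program with every symbol nullable, so stmts is nullable.
program → stmt with every symbol nullable, so program is nullable.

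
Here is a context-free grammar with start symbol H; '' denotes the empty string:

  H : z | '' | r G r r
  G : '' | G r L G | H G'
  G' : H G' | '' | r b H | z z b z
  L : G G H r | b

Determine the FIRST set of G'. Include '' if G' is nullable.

From G' : H G': H, G' nullable, take FIRST(H) ∪ FIRST(G') = { r, z }; also '' since the whole RHS is nullable.
G' : '' contributes ''.
G' : r b H contributes {r}.
G' : z z b z contributes {z}.
Union: FIRST(G') = { r, z, '' }.

{ r, z, '' }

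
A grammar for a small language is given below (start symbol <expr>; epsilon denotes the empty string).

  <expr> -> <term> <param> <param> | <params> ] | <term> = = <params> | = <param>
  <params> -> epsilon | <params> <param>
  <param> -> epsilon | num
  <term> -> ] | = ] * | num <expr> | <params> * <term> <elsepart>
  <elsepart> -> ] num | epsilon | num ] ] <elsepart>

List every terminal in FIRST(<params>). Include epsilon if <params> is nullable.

<params> -> epsilon contributes epsilon.
From <params> -> <params> <param>: <params>, <param> nullable, take FIRST(<params>) ∪ FIRST(<param>) = { num }; also epsilon since the whole RHS is nullable.
Union: FIRST(<params>) = { num, epsilon }.

{ num, epsilon }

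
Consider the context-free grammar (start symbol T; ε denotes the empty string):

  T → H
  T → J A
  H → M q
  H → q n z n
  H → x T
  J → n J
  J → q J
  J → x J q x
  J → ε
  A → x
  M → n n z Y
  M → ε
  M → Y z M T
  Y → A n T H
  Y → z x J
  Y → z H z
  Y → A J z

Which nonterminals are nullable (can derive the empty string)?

Directly nullable (have an ε-production): J, M.
No other nonterminal has a production whose RHS symbols are all nullable.

{ J, M }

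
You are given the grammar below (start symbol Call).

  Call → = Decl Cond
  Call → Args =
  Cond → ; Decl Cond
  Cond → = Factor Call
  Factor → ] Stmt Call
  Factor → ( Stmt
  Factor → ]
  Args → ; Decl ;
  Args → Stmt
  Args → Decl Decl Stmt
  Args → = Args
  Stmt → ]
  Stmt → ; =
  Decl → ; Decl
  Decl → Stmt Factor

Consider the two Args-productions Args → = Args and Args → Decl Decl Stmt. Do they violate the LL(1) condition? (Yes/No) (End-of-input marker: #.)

FIRST(= Args) = { = } and FIRST(Decl Decl Stmt) = { ;, ] }.
The FIRST sets are disjoint and neither alternative is nullable — no conflict.

No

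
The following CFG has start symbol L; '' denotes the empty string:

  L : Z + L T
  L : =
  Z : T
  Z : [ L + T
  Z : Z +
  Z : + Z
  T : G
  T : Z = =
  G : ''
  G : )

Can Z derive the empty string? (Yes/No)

Yes

Z : T and each of T is nullable, so Z ⇒* ''.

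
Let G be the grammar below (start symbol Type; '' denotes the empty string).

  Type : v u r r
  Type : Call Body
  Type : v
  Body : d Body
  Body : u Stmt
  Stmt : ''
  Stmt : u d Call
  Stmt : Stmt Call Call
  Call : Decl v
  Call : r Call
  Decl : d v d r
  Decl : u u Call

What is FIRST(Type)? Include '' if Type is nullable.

Type : v u r r contributes {v}.
From Type : Call Body: add FIRST(Call) = { d, r, u }.
Type : v contributes {v}.
Union: FIRST(Type) = { d, r, u, v }.

{ d, r, u, v }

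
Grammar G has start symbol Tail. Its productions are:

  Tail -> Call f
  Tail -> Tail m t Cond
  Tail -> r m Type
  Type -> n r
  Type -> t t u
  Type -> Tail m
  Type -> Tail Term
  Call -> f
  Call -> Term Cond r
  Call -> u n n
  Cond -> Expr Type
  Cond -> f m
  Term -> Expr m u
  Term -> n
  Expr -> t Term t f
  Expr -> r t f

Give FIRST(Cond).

From Cond -> Expr Type: add FIRST(Expr) = { r, t }.
Cond -> f m contributes {f}.
Union: FIRST(Cond) = { f, r, t }.

{ f, r, t }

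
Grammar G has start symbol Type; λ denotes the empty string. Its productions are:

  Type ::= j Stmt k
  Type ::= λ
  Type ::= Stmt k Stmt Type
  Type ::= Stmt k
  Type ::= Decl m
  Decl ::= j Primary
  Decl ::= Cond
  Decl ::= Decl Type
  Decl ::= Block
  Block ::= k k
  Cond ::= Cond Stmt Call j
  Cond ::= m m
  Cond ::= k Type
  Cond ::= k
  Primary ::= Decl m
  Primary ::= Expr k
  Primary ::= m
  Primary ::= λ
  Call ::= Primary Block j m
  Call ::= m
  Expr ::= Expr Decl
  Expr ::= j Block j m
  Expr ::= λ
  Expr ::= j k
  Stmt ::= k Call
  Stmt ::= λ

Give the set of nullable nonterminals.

Directly nullable (have an λ-production): Type, Primary, Expr, Stmt.
No other nonterminal has a production whose RHS symbols are all nullable.

{ Expr, Primary, Stmt, Type }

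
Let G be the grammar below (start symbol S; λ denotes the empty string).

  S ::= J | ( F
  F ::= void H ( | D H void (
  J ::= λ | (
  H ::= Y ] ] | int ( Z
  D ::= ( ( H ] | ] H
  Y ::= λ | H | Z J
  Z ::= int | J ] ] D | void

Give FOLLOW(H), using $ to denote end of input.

{ (, ], int, void }

In F ::= void H (: add FIRST(() = { ( }.
In F ::= D H void (: add FIRST(void () = { void }.
In D ::= ( ( H ]: add FIRST(]) = { ] }.
In D ::= ] H: H is at the end, add FOLLOW(D) = { (, ], int, void }.
In Y ::= H: H is at the end, add FOLLOW(Y) = { ] }.
Union: FOLLOW(H) = { (, ], int, void }.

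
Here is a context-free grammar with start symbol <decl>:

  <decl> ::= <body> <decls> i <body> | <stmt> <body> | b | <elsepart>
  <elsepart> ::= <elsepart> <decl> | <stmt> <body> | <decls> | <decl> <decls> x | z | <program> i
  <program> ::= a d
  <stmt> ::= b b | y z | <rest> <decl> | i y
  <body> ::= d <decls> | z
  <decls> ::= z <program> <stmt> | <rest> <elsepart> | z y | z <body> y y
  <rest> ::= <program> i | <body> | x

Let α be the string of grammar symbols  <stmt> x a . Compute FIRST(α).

Add FIRST(<stmt>) = { a, b, d, i, x, y, z }; <stmt> is not nullable, stop.

{ a, b, d, i, x, y, z }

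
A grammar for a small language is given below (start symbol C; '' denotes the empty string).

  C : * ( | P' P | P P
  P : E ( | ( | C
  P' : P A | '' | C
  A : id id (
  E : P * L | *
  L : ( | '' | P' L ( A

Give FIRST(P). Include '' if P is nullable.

{ (, * }

From P : E (: add FIRST(E) = { (, * }.
P : ( contributes {(}.
From P : C: add FIRST(C) = { (, * }.
Union: FIRST(P) = { (, * }.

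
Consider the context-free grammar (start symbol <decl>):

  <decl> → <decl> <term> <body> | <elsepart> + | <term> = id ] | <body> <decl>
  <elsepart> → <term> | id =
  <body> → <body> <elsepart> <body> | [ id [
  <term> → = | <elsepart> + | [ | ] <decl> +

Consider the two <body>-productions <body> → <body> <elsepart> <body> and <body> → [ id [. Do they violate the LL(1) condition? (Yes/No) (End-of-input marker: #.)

Yes

FIRST(<body> <elsepart> <body>) = { [ } and FIRST([ id [) = { [ }.
Both contain [, so the two alternatives are not disjoint — LL(1) conflict.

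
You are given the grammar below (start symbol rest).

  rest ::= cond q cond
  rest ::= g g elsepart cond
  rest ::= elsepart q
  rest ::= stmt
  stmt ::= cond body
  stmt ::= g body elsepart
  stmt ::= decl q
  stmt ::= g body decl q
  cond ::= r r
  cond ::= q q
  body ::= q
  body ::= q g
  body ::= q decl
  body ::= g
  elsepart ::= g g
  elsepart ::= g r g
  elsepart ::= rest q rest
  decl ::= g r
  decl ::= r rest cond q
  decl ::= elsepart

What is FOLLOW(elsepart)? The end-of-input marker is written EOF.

In rest ::= g g elsepart cond: add FIRST(cond) = { q, r }.
In rest ::= elsepart q: add FIRST(q) = { q }.
In stmt ::= g body elsepart: elsepart is at the end, add FOLLOW(stmt) = { EOF, g, q, r }.
In decl ::= elsepart: elsepart is at the end, add FOLLOW(decl) = { EOF, g, q, r }.
Union: FOLLOW(elsepart) = { EOF, g, q, r }.

{ EOF, g, q, r }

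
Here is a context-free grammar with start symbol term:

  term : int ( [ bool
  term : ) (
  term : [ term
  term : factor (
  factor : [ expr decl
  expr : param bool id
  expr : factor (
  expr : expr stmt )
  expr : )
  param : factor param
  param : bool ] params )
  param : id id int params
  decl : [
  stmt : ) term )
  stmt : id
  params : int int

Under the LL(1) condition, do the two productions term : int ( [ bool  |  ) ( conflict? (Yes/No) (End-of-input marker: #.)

No

FIRST(int ( [ bool) = { int } and FIRST() () = { ) }.
The FIRST sets are disjoint and neither alternative is nullable — no conflict.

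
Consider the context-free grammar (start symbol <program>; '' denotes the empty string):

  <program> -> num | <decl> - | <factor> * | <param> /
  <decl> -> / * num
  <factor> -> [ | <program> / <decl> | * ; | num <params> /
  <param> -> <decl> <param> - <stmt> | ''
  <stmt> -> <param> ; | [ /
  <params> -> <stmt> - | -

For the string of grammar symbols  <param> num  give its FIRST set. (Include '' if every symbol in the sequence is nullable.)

Add FIRST(<param>)\{''} = { / }; <param> is nullable, continue.
num is a terminal; add {num} and stop.

{ /, num }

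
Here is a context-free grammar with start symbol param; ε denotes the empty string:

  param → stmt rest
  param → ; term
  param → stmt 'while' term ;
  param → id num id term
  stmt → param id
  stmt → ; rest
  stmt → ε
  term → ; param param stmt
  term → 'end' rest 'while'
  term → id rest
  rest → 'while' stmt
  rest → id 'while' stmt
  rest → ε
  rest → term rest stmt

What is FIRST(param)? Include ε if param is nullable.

{ 'end', 'while', ;, id, ε }

From param → stmt rest: stmt, rest nullable, take FIRST(stmt) ∪ FIRST(rest) = { 'end', 'while', ;, id }; also ε since the whole RHS is nullable.
param → ; term contributes {;}.
From param → stmt 'while' term ;: stmt nullable, take FIRST(stmt) ∪ {'while'} = { 'end', 'while', ;, id }.
param → id num id term contributes {id}.
Union: FIRST(param) = { 'end', 'while', ;, id, ε }.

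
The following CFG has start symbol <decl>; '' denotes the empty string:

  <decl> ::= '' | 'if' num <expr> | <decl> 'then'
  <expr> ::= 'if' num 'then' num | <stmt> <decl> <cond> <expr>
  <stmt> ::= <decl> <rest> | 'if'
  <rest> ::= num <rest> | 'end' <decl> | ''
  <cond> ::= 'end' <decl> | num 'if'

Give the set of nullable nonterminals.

Directly nullable (have an ''-production): <decl>, <rest>.
<stmt> ::= <decl> <rest> with every symbol nullable, so <stmt> is nullable.
No other nonterminal has a production whose RHS symbols are all nullable.

{ <decl>, <rest>, <stmt> }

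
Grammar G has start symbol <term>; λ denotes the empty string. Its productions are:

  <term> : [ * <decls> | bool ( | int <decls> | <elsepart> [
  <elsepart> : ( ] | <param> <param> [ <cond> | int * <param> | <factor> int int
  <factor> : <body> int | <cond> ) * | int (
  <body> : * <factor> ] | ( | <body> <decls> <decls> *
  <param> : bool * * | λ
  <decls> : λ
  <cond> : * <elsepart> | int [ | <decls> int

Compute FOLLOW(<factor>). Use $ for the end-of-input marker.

{ ], int }

In <elsepart> : <factor> int int: add FIRST(int int) = { int }.
In <body> : * <factor> ]: add FIRST(]) = { ] }.
Union: FOLLOW(<factor>) = { ], int }.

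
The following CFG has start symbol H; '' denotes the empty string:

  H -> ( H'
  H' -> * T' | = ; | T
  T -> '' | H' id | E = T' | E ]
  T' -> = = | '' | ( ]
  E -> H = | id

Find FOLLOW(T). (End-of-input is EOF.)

In H' -> T: T is at the end, add FOLLOW(H') = { EOF, =, id }.
Union: FOLLOW(T) = { EOF, =, id }.

{ EOF, =, id }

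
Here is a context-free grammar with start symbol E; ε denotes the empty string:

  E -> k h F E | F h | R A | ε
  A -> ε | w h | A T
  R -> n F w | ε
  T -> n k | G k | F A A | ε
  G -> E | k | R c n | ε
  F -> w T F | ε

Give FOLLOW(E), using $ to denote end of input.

E is the start symbol, so $ ∈ FOLLOW(E).
In E -> k h F E: E is at the end, add FOLLOW(E) = { $, k }.
In G -> E: E is at the end, add FOLLOW(G) = { k }.
Union: FOLLOW(E) = { $, k }.

{ $, k }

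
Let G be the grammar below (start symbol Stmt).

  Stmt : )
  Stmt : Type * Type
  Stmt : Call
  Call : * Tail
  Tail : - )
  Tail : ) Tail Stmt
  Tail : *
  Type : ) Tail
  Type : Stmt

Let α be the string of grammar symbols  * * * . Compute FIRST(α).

{ * }

* is a terminal; add {*} and stop.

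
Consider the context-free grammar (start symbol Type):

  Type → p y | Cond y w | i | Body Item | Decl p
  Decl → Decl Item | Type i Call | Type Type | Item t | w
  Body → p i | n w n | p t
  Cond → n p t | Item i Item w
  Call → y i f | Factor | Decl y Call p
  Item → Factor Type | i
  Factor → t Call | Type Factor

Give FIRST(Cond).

{ i, n, p, t, w }

Cond → n p t contributes {n}.
From Cond → Item i Item w: add FIRST(Item) = { i, n, p, t, w }.
Union: FIRST(Cond) = { i, n, p, t, w }.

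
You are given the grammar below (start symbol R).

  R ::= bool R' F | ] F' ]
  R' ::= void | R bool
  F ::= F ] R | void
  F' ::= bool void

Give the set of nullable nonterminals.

{ } (none)

No nonterminal has an empty production or an RHS whose symbols are all nullable.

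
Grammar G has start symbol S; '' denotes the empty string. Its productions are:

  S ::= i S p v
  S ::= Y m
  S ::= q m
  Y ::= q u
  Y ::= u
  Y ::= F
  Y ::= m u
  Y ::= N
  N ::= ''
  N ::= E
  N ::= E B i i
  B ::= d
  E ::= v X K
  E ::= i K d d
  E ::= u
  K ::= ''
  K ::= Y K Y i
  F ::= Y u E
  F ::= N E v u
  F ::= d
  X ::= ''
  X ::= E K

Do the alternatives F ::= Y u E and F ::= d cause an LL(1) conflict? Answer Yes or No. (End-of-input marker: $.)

FIRST(Y u E) = { d, i, m, q, u, v } and FIRST(d) = { d }.
Both contain d, so the two alternatives are not disjoint — LL(1) conflict.

Yes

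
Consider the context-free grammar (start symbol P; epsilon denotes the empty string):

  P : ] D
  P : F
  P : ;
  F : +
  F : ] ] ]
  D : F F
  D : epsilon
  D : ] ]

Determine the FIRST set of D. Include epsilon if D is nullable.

{ +, ], epsilon }

From D : F F: add FIRST(F) = { +, ] }.
D : epsilon contributes epsilon.
D : ] ] contributes {]}.
Union: FIRST(D) = { +, ], epsilon }.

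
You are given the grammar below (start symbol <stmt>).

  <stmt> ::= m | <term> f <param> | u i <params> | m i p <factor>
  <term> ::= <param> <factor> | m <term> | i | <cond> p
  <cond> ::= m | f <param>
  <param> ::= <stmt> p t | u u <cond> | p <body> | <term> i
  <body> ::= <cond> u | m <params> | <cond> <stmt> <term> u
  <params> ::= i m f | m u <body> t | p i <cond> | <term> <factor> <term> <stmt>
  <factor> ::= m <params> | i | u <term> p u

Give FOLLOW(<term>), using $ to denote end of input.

{ f, i, m, p, u }

In <stmt> ::= <term> f <param>: add FIRST(f <param>) = { f }.
In <term> ::= m <term>: <term> is at the end, add FOLLOW(<term>) = { f, i, m, p, u }.
In <param> ::= <term> i: add FIRST(i) = { i }.
In <body> ::= <cond> <stmt> <term> u: add FIRST(u) = { u }.
In <params> ::= <term> <factor> <term> <stmt>: add FIRST(<factor> <term> <stmt>) = { i, m, u }.
In <params> ::= <term> <factor> <term> <stmt>: add FIRST(<stmt>) = { f, i, m, p, u }.
In <factor> ::= u <term> p u: add FIRST(p u) = { p }.
Union: FOLLOW(<term>) = { f, i, m, p, u }.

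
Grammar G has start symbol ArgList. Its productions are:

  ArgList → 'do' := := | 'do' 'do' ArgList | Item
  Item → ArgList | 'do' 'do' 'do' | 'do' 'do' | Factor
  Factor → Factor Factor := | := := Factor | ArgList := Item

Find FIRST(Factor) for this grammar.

From Factor → Factor Factor :=: add FIRST(Factor) = { 'do', := }.
Factor → := := Factor contributes {:=}.
From Factor → ArgList := Item: add FIRST(ArgList) = { 'do', := }.
Union: FIRST(Factor) = { 'do', := }.

{ 'do', := }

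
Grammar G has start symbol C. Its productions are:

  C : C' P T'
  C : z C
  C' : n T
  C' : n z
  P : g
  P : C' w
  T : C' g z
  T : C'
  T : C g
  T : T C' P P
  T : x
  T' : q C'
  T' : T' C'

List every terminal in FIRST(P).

P : g contributes {g}.
From P : C' w: add FIRST(C') = { n }.
Union: FIRST(P) = { g, n }.

{ g, n }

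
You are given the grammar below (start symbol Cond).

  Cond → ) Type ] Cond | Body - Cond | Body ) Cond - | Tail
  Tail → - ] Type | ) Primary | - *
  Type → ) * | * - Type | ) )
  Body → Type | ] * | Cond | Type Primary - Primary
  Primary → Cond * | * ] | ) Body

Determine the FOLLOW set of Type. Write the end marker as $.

{ $, ), *, -, ] }

In Cond → ) Type ] Cond: add FIRST(] Cond) = { ] }.
In Tail → - ] Type: Type is at the end, add FOLLOW(Tail) = { $, ), *, - }.
In Type → * - Type: Type is at the end, add FOLLOW(Type) = { $, ), *, -, ] }.
In Body → Type: Type is at the end, add FOLLOW(Body) = { $, ), *, - }.
In Body → Type Primary - Primary: add FIRST(Primary - Primary) = { ), *, -, ] }.
Union: FOLLOW(Type) = { $, ), *, -, ] }.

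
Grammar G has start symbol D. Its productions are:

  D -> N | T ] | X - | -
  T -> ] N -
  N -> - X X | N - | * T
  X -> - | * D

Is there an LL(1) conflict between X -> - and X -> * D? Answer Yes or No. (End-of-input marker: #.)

FIRST(-) = { - } and FIRST(* D) = { * }.
The FIRST sets are disjoint and neither alternative is nullable — no conflict.

No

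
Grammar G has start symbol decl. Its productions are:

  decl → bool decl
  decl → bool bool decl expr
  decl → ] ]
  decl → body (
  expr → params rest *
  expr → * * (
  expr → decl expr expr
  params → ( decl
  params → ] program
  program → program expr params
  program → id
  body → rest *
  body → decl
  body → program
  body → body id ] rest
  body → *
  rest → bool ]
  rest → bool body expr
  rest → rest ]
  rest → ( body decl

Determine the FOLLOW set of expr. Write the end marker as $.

{ $, (, *, ], bool, id }

In decl → bool bool decl expr: expr is at the end, add FOLLOW(decl) = { $, (, *, ], bool, id }.
In expr → decl expr expr: add FIRST(expr) = { (, *, ], bool, id }.
In expr → decl expr expr: expr is at the end, add FOLLOW(expr) = { $, (, *, ], bool, id }.
In program → program expr params: add FIRST(params) = { (, ] }.
In rest → bool body expr: expr is at the end, add FOLLOW(rest) = { (, *, ], bool, id }.
Union: FOLLOW(expr) = { $, (, *, ], bool, id }.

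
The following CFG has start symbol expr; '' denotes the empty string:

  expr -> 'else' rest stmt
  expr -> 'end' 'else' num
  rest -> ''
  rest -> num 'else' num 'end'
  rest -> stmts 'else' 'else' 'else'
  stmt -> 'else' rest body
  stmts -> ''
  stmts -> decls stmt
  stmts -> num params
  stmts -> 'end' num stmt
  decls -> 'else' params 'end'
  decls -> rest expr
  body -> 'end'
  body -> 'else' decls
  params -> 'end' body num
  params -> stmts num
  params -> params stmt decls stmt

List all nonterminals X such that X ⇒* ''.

{ rest, stmts }

Directly nullable (have an ''-production): rest, stmts.
No other nonterminal has a production whose RHS symbols are all nullable.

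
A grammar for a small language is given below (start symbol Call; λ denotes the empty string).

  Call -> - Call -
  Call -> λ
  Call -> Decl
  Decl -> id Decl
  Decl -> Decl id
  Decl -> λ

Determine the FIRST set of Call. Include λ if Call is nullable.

Call -> - Call - contributes {-}.
Call -> λ contributes λ.
From Call -> Decl: add FIRST(Decl) = { id, λ } (including λ since Decl is nullable).
Union: FIRST(Call) = { -, id, λ }.

{ -, id, λ }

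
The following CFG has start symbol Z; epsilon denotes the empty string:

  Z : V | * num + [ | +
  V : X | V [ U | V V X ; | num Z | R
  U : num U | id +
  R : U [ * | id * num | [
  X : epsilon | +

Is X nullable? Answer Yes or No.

Yes

X has an epsilon-production, so X ⇒ epsilon.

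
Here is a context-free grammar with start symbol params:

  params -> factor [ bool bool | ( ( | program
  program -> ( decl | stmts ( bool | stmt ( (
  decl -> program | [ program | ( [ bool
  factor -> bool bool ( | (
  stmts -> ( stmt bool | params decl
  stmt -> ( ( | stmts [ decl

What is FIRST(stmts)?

{ (, bool }

stmts -> ( stmt bool contributes {(}.
From stmts -> params decl: add FIRST(params) = { (, bool }.
Union: FIRST(stmts) = { (, bool }.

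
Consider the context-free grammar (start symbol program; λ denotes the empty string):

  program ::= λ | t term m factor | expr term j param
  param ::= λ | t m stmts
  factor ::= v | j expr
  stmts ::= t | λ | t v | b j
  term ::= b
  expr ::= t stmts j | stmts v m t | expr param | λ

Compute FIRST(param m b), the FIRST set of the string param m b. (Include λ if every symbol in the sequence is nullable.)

Add FIRST(param)\{λ} = { t }; param is nullable, continue.
m is a terminal; add {m} and stop.

{ m, t }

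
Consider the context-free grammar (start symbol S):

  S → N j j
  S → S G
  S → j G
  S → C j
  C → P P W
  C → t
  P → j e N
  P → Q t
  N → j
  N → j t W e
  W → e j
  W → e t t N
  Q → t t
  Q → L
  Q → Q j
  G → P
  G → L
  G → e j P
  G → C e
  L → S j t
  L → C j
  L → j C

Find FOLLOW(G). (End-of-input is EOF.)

In S → S G: G is at the end, add FOLLOW(S) = { EOF, e, j, t }.
In S → j G: G is at the end, add FOLLOW(S) = { EOF, e, j, t }.
Union: FOLLOW(G) = { EOF, e, j, t }.

{ EOF, e, j, t }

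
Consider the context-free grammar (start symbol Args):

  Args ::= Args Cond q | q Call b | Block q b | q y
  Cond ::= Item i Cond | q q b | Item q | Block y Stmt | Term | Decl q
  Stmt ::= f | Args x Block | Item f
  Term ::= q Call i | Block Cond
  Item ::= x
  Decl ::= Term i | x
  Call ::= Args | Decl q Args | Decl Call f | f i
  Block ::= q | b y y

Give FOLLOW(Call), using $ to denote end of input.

{ b, f, i }

In Args ::= q Call b: add FIRST(b) = { b }.
In Term ::= q Call i: add FIRST(i) = { i }.
In Call ::= Decl Call f: add FIRST(f) = { f }.
Union: FOLLOW(Call) = { b, f, i }.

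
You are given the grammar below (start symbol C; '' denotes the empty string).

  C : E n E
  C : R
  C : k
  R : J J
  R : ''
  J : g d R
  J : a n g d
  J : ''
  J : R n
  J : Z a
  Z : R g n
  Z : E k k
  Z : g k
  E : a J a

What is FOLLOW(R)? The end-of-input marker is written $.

In C : R: R is at the end, add FOLLOW(C) = { $ }.
In J : g d R: R is at the end, add FOLLOW(J) = { $, a, g, n }.
In J : R n: add FIRST(n) = { n }.
In Z : R g n: add FIRST(g n) = { g }.
Union: FOLLOW(R) = { $, a, g, n }.

{ $, a, g, n }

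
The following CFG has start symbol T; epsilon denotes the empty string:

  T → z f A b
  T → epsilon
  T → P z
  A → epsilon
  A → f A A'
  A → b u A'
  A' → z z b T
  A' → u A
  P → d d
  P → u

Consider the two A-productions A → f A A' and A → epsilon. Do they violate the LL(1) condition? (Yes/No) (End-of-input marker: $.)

FIRST(f A A') = { f } and FIRST(epsilon) = { epsilon }.
The second is nullable but FOLLOW(A) = { b, u, z } is disjoint from FIRST of the first.

No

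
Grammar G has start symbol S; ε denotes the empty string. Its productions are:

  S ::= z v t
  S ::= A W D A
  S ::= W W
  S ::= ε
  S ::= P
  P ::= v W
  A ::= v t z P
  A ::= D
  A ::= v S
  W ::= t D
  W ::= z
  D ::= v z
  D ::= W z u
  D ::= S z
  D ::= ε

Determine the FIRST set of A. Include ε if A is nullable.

A ::= v t z P contributes {v}.
From A ::= D: add FIRST(D) = { t, v, z, ε } (including ε since D is nullable).
A ::= v S contributes {v}.
Union: FIRST(A) = { t, v, z, ε }.

{ t, v, z, ε }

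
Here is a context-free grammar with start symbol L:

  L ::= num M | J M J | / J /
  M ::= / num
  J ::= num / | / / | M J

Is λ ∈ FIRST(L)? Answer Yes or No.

No

No nonterminal in this grammar is nullable.
No production of L has an RHS whose symbols are all nullable, so L is not nullable.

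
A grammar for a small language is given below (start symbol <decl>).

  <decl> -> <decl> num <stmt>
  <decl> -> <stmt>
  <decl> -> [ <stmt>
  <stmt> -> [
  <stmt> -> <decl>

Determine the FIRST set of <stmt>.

<stmt> -> [ contributes {[}.
From <stmt> -> <decl>: add FIRST(<decl>) = { [ }.
Union: FIRST(<stmt>) = { [ }.

{ [ }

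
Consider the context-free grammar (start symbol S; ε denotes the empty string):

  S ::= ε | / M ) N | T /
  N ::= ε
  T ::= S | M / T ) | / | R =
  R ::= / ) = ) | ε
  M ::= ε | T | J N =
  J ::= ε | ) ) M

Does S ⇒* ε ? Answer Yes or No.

Yes

S has an ε-production, so S ⇒ ε.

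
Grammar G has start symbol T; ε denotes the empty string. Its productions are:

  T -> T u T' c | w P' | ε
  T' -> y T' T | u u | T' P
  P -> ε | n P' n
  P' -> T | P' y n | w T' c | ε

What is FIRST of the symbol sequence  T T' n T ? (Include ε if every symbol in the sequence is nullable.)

{ u, w, y }

Add FIRST(T)\{ε} = { u, w }; T is nullable, continue.
Add FIRST(T') = { u, y }; T' is not nullable, stop.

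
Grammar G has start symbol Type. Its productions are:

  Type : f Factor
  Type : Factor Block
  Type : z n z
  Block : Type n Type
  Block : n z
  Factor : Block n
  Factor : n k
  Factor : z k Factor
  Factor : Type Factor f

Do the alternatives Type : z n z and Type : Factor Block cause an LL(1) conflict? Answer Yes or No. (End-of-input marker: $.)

Yes

FIRST(z n z) = { z } and FIRST(Factor Block) = { f, n, z }.
Both contain z, so the two alternatives are not disjoint — LL(1) conflict.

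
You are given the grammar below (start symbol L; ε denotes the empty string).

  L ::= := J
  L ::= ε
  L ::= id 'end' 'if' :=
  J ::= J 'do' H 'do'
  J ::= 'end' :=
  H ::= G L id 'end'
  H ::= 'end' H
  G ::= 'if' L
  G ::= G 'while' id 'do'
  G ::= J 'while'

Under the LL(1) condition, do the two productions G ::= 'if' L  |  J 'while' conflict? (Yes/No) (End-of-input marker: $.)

FIRST('if' L) = { 'if' } and FIRST(J 'while') = { 'end' }.
The FIRST sets are disjoint and neither alternative is nullable — no conflict.

No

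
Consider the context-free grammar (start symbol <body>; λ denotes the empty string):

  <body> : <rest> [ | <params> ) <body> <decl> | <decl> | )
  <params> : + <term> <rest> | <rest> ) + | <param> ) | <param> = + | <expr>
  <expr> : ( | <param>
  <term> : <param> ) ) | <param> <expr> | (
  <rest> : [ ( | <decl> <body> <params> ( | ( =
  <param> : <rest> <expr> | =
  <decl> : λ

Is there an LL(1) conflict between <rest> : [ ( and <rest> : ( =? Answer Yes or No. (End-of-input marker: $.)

No

FIRST([ () = { [ } and FIRST(( =) = { ( }.
The FIRST sets are disjoint and neither alternative is nullable — no conflict.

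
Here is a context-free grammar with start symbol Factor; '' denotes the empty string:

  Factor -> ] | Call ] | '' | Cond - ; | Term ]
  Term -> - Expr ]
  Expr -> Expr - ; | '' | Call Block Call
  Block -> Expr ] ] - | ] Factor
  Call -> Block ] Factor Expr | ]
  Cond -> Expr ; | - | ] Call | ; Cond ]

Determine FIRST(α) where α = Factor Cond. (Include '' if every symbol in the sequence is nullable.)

{ -, ;, ] }

Add FIRST(Factor)\{''} = { -, ;, ] }; Factor is nullable, continue.
Add FIRST(Cond) = { -, ;, ] }; Cond is not nullable, stop.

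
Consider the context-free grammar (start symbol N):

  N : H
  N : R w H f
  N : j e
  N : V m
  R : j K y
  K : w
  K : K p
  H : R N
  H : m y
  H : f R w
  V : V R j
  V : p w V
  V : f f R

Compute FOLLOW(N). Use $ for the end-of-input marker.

N is the start symbol, so $ ∈ FOLLOW(N).
In H : R N: N is at the end, add FOLLOW(H) = { $, f }.
Union: FOLLOW(N) = { $, f }.

{ $, f }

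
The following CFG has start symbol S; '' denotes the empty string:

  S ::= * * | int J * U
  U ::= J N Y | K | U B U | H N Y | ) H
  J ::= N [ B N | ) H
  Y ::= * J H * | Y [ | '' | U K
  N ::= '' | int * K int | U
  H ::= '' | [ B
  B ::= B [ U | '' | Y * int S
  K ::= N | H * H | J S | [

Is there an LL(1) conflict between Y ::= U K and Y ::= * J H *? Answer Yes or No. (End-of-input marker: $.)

Yes

FIRST(U K) = { ), *, [, int, '' } and FIRST(* J H *) = { * }.
Both contain *, so the two alternatives are not disjoint — LL(1) conflict.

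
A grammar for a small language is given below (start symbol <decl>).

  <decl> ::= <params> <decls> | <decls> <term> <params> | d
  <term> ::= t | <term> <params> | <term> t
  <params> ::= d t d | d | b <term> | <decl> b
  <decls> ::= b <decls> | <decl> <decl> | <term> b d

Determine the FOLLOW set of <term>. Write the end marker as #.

In <decl> ::= <decls> <term> <params>: add FIRST(<params>) = { b, d, t }.
In <term> ::= <term> <params>: add FIRST(<params>) = { b, d, t }.
In <term> ::= <term> t: add FIRST(t) = { t }.
In <params> ::= b <term>: <term> is at the end, add FOLLOW(<params>) = { #, b, d, t }.
In <decls> ::= <term> b d: add FIRST(b d) = { b }.
Union: FOLLOW(<term>) = { #, b, d, t }.

{ #, b, d, t }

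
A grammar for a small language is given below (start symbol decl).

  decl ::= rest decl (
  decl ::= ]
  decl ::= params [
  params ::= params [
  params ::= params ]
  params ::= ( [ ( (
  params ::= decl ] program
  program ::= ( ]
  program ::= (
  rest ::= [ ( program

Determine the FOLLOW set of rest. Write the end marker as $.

{ (, [, ] }

In decl ::= rest decl (: add FIRST(decl () = { (, [, ] }.
Union: FOLLOW(rest) = { (, [, ] }.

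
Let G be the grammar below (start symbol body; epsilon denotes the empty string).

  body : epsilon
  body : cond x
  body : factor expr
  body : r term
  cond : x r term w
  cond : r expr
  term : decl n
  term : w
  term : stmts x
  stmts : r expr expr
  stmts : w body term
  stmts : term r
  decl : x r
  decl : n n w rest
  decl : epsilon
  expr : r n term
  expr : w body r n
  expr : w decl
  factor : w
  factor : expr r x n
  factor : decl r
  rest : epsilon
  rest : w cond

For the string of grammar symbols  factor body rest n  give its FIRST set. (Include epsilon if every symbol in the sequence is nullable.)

{ n, r, w, x }

Add FIRST(factor) = { n, r, w, x }; factor is not nullable, stop.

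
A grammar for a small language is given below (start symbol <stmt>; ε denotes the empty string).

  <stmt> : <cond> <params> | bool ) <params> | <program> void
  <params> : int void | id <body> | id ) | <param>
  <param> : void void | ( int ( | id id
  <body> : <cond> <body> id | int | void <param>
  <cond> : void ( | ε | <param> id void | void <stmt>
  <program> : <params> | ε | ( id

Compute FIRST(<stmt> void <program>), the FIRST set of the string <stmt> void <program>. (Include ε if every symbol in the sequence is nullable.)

{ (, bool, id, int, void }

Add FIRST(<stmt>) = { (, bool, id, int, void }; <stmt> is not nullable, stop.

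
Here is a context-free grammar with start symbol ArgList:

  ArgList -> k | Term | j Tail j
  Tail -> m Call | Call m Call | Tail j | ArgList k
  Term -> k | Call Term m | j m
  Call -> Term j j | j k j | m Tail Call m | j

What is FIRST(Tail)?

{ j, k, m }

Tail -> m Call contributes {m}.
From Tail -> Call m Call: add FIRST(Call) = { j, k, m }.
From Tail -> Tail j: add FIRST(Tail) = { j, k, m }.
From Tail -> ArgList k: add FIRST(ArgList) = { j, k, m }.
Union: FIRST(Tail) = { j, k, m }.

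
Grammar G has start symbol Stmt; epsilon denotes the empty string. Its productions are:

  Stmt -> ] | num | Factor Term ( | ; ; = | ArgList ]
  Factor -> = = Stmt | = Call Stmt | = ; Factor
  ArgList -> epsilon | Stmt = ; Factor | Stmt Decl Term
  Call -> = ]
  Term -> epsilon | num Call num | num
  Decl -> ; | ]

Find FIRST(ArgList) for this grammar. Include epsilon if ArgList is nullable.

ArgList -> epsilon contributes epsilon.
From ArgList -> Stmt = ; Factor: add FIRST(Stmt) = { ;, =, ], num }.
From ArgList -> Stmt Decl Term: add FIRST(Stmt) = { ;, =, ], num }.
Union: FIRST(ArgList) = { ;, =, ], num, epsilon }.

{ ;, =, ], num, epsilon }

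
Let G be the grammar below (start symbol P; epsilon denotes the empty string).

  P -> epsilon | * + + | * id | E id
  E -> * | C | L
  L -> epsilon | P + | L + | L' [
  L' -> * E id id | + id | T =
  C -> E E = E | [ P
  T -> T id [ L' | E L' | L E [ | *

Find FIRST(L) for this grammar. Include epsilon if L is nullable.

{ *, +, =, [, id, epsilon }

L -> epsilon contributes epsilon.
From L -> P +: P nullable, take FIRST(P) ∪ {+} = { *, +, =, [, id }.
From L -> L +: L nullable, take FIRST(L) ∪ {+} = { *, +, =, [, id }.
From L -> L' [: add FIRST(L') = { *, +, =, [, id }.
Union: FIRST(L) = { *, +, =, [, id, epsilon }.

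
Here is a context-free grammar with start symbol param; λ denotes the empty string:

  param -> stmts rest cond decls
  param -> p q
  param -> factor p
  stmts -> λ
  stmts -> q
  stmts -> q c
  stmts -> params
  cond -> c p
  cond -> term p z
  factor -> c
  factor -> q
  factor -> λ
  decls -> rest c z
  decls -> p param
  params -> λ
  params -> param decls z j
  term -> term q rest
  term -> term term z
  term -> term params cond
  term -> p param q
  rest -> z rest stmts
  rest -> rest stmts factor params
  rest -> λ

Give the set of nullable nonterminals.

Directly nullable (have an λ-production): stmts, factor, params, rest.
No other nonterminal has a production whose RHS symbols are all nullable.

{ factor, params, rest, stmts }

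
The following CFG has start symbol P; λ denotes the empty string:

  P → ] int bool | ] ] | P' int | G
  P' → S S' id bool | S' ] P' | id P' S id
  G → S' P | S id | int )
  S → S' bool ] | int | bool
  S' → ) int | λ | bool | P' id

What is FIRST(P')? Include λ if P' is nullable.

From P' → S S' id bool: add FIRST(S) = { ), ], bool, id, int }.
From P' → S' ] P': S' nullable, take FIRST(S') ∪ {]} = { ), ], bool, id, int }.
P' → id P' S id contributes {id}.
Union: FIRST(P') = { ), ], bool, id, int }.

{ ), ], bool, id, int }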